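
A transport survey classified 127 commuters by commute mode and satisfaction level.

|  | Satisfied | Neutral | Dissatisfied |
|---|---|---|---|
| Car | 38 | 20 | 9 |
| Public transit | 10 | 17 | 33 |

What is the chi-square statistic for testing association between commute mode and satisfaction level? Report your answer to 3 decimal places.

Row totals: 67, 60. Column totals: 48, 37, 42. Grand total N = 127.
Expected counts (row total × column total / N):
  Car, Satisfied: 67×48/127 = 25.32283
  Car, Neutral: 67×37/127 = 19.51969
  Car, Dissatisfied: 67×42/127 = 22.15748
  Public transit, Satisfied: 60×48/127 = 22.67717
  Public transit, Neutral: 60×37/127 = 17.48031
  Public transit, Dissatisfied: 60×42/127 = 19.84252
Contributions (O − E)²/E:
  (38 − 25.32283)²/25.32283 = 6.3465
  (20 − 19.51969)²/19.51969 = 0.0118
  (9 − 22.15748)²/22.15748 = 7.8131
  (10 − 22.67717)²/22.67717 = 7.0869
  (17 − 17.48031)²/17.48031 = 0.0132
  (33 − 19.84252)²/19.84252 = 8.7247
χ² = 6.3465 + 0.0118 + 7.8131 + 7.0869 + 0.0132 + 8.7247 = 29.996

29.996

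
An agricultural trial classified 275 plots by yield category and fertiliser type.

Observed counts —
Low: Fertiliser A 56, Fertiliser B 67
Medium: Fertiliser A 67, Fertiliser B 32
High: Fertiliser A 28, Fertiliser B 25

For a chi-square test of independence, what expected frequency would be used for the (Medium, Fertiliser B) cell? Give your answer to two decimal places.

44.64

Row total (Medium) = 99; column total (Fertiliser B) = 124; grand total N = 275.
Expected count = (row total × column total) / N = 99 × 124 / 275 = 44.64.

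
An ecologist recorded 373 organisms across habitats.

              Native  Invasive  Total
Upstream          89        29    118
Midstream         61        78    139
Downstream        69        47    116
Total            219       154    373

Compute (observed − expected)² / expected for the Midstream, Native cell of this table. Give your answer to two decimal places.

5.21

Row total (Midstream) = 139; column total (Native) = 219; N = 373.
Expected count E = 139 × 219 / 373 = 81.611.
Contribution = (O − E)²/E = (61 − 81.611)² / 81.611 = 5.21.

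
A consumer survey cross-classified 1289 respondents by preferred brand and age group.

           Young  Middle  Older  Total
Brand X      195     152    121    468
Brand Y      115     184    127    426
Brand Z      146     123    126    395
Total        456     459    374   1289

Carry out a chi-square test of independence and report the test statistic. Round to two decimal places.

Grand total N = 1289.
Expected counts (row total × column total / N):
  Brand X, Young: 468×456/1289 = 165.561
  Brand X, Middle: 468×459/1289 = 166.650
  Brand X, Older: 468×374/1289 = 135.789
  Brand Y, Young: 426×456/1289 = 150.703
  Brand Y, Middle: 426×459/1289 = 151.694
  Brand Y, Older: 426×374/1289 = 123.603
  Brand Z, Young: 395×456/1289 = 139.736
  Brand Z, Middle: 395×459/1289 = 140.656
  Brand Z, Older: 395×374/1289 = 114.608
Contributions (O − E)²/E:
  (195 − 165.561)²/165.561 = 5.2347
  (152 − 166.650)²/166.650 = 1.2879
  (121 − 135.789)²/135.789 = 1.6107
  (115 − 150.703)²/150.703 = 8.4584
  (184 − 151.694)²/151.694 = 6.8802
  (127 − 123.603)²/123.603 = 0.0934
  (146 − 139.736)²/139.736 = 0.2808
  (123 − 140.656)²/140.656 = 2.2163
  (126 − 114.608)²/114.608 = 1.1324
χ² = 5.2347 + 1.2879 + 1.6107 + 8.4584 + 6.8802 + 0.0934 + 0.2808 + 2.2163 + 1.1324 = 27.19

27.19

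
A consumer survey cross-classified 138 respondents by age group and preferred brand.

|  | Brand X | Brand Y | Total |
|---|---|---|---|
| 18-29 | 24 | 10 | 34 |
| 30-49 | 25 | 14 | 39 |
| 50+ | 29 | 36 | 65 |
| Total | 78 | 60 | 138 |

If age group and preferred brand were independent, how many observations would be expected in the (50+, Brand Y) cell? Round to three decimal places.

28.261

Row total (50+) = 65; column total (Brand Y) = 60; grand total N = 138.
Expected count = (row total × column total) / N = 65 × 60 / 138 = 28.261.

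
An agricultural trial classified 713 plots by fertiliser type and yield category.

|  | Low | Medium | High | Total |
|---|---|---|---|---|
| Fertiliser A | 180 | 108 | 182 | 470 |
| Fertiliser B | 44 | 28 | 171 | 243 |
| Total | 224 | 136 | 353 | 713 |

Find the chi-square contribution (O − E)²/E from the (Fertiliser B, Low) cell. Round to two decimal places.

Row total (Fertiliser B) = 243; column total (Low) = 224; N = 713.
Expected count E = 243 × 224 / 713 = 76.342.
Contribution = (O − E)²/E = (44 − 76.342)² / 76.342 = 13.70.

13.70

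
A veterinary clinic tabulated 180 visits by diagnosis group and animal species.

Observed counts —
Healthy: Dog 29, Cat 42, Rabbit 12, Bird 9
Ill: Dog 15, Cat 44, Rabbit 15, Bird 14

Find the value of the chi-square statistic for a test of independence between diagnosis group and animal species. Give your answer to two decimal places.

Row totals: 92, 88. Column totals: 44, 86, 27, 23. Grand total N = 180.
Expected counts (row total × column total / N):
  Healthy, Dog: 92×44/180 = 22.489
  Healthy, Cat: 92×86/180 = 43.956
  Healthy, Rabbit: 92×27/180 = 13.800
  Healthy, Bird: 92×23/180 = 11.756
  Ill, Dog: 88×44/180 = 21.511
  Ill, Cat: 88×86/180 = 42.044
  Ill, Rabbit: 88×27/180 = 13.200
  Ill, Bird: 88×23/180 = 11.244
Contributions (O − E)²/E:
  (29 − 22.489)²/22.489 = 1.8851
  (42 − 43.956)²/43.956 = 0.0870
  (12 − 13.800)²/13.800 = 0.2348
  (9 − 11.756)²/11.756 = 0.6461
  (15 − 21.511)²/21.511 = 1.9708
  (44 − 42.044)²/42.044 = 0.0910
  (15 − 13.200)²/13.200 = 0.2455
  (14 − 11.244)²/11.244 = 0.6755
χ² = 1.8851 + 0.0870 + 0.2348 + 0.6461 + 1.9708 + 0.0910 + 0.2455 + 0.6755 = 5.84

5.84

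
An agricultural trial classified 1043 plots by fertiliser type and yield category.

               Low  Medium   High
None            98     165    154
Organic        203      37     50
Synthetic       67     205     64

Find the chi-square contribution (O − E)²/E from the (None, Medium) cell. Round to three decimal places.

Row total (None) = 417; column total (Medium) = 407; N = 1043.
Expected count E = 417 × 407 / 1043 = 162.7220.
Contribution = (O − E)²/E = (165 − 162.7220)² / 162.7220 = 0.032.

0.032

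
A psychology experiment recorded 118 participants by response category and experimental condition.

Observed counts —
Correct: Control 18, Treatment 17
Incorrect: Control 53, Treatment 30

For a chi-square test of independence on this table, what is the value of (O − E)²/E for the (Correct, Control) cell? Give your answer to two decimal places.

0.44

Row total (Correct) = 35; column total (Control) = 71; N = 118.
Expected count E = 35 × 71 / 118 = 21.059.
Contribution = (O − E)²/E = (18 − 21.059)² / 21.059 = 0.44.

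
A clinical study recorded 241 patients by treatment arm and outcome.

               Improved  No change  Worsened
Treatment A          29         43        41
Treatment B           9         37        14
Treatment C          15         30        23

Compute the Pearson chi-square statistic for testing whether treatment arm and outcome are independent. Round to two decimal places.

Row totals: 113, 60, 68. Column totals: 53, 110, 78. Grand total N = 241.
Expected counts (row total × column total / N):
  Treatment A, Improved: 113×53/241 = 24.851
  Treatment A, No change: 113×110/241 = 51.577
  Treatment A, Worsened: 113×78/241 = 36.573
  Treatment B, Improved: 60×53/241 = 13.195
  Treatment B, No change: 60×110/241 = 27.386
  Treatment B, Worsened: 60×78/241 = 19.419
  Treatment C, Improved: 68×53/241 = 14.954
  Treatment C, No change: 68×110/241 = 31.037
  Treatment C, Worsened: 68×78/241 = 22.008
Contributions (O − E)²/E:
  (29 − 24.851)²/24.851 = 0.6927
  (43 − 51.577)²/51.577 = 1.4263
  (41 − 36.573)²/36.573 = 0.5359
  (9 − 13.195)²/13.195 = 1.3337
  (37 − 27.386)²/27.386 = 3.3750
  (14 − 19.419)²/19.419 = 1.5122
  (15 − 14.954)²/14.954 = 0.0001
  (30 − 31.037)²/31.037 = 0.0346
  (23 − 22.008)²/22.008 = 0.0447
χ² = 0.6927 + 1.4263 + 0.5359 + 1.3337 + 3.3750 + 1.5122 + 0.0001 + 0.0346 + 0.0447 = 8.96

8.96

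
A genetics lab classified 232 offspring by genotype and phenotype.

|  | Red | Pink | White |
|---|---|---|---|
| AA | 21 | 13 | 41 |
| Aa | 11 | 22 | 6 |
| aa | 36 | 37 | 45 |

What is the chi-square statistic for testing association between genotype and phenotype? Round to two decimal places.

22.87

Row totals: 75, 39, 118. Column totals: 68, 72, 92. Grand total N = 232.
Expected counts (row total × column total / N):
  AA, Red: 75×68/232 = 21.9828
  AA, Pink: 75×72/232 = 23.2759
  AA, White: 75×92/232 = 29.7414
  Aa, Red: 39×68/232 = 11.4310
  Aa, Pink: 39×72/232 = 12.1034
  Aa, White: 39×92/232 = 15.4655
  aa, Red: 118×68/232 = 34.5862
  aa, Pink: 118×72/232 = 36.6207
  aa, White: 118×92/232 = 46.7931
Contributions (O − E)²/E:
  (21 − 21.9828)²/21.9828 = 0.0439
  (13 − 23.2759)²/23.2759 = 4.5366
  (41 − 29.7414)²/29.7414 = 4.2619
  (11 − 11.4310)²/11.4310 = 0.0163
  (22 − 12.1034)²/12.1034 = 8.0922
  (6 − 15.4655)²/15.4655 = 5.7933
  (36 − 34.5862)²/34.5862 = 0.0578
  (37 − 36.6207)²/36.6207 = 0.0039
  (45 − 46.7931)²/46.7931 = 0.0687
χ² = 0.0439 + 4.5366 + 4.2619 + 0.0163 + 8.0922 + 5.7933 + 0.0578 + 0.0039 + 0.0687 = 22.87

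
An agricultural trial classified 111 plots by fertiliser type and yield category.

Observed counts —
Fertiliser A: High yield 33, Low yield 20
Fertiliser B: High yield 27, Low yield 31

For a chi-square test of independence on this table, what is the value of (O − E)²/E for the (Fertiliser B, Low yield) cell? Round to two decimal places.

Row total (Fertiliser B) = 58; column total (Low yield) = 51; N = 111.
Expected count E = 58 × 51 / 111 = 26.649.
Contribution = (O − E)²/E = (31 − 26.649)² / 26.649 = 0.71.

0.71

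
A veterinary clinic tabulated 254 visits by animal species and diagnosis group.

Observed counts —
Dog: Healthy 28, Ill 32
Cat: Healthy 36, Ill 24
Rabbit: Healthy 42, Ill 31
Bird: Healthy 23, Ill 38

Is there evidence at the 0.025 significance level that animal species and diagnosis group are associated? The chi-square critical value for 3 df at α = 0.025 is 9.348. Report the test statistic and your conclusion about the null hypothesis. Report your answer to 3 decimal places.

7.952; fail to reject H₀

Row totals: 60, 60, 73, 61. Column totals: 129, 125. Grand total N = 254.
Expected counts (row total × column total / N):
  Dog, Healthy: 60×129/254 = 30.4724
  Dog, Ill: 60×125/254 = 29.5276
  Cat, Healthy: 60×129/254 = 30.4724
  Cat, Ill: 60×125/254 = 29.5276
  Rabbit, Healthy: 73×129/254 = 37.0748
  Rabbit, Ill: 73×125/254 = 35.9252
  Bird, Healthy: 61×129/254 = 30.9803
  Bird, Ill: 61×125/254 = 30.0197
Contributions (O − E)²/E:
  (28 − 30.4724)²/30.4724 = 0.2006
  (32 − 29.5276)²/29.5276 = 0.2070
  (36 − 30.4724)²/30.4724 = 1.0027
  (24 − 29.5276)²/29.5276 = 1.0348
  (42 − 37.0748)²/37.0748 = 0.6543
  (31 − 35.9252)²/35.9252 = 0.6752
  (23 − 30.9803)²/30.9803 = 2.0557
  (38 − 30.0197)²/30.0197 = 2.1214
χ² = 0.2006 + 0.2070 + 1.0027 + 1.0348 + 0.6543 + 0.6752 + 2.0557 + 2.1214 = 7.952
df = (4−1)(2−1) = 3. Since 7.952 < 9.348, fail to reject the null hypothesis of independence at α = 0.025.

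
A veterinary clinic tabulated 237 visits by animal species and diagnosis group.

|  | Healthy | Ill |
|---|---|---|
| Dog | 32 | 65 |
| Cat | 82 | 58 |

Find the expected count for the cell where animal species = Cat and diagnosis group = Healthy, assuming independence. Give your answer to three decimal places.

Row total (Cat) = 140; column total (Healthy) = 114; grand total N = 237.
Expected count = (row total × column total) / N = 140 × 114 / 237 = 67.342.

67.342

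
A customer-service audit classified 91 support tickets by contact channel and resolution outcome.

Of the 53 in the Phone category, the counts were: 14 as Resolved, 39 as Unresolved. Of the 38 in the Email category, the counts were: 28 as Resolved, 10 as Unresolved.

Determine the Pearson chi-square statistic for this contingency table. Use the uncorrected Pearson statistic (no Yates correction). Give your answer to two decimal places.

Row totals: 53, 38. Column totals: 42, 49. Grand total N = 91.
Expected counts (row total × column total / N):
  Phone, Resolved: 53×42/91 = 24.4615
  Phone, Unresolved: 53×49/91 = 28.5385
  Email, Resolved: 38×42/91 = 17.5385
  Email, Unresolved: 38×49/91 = 20.4615
Contributions (O − E)²/E:
  (14 − 24.4615)²/24.4615 = 4.4741
  (39 − 28.5385)²/28.5385 = 3.8349
  (28 − 17.5385)²/17.5385 = 6.2402
  (10 − 20.4615)²/20.4615 = 5.3487
χ² = 4.4741 + 3.8349 + 6.2402 + 5.3487 = 19.90

19.90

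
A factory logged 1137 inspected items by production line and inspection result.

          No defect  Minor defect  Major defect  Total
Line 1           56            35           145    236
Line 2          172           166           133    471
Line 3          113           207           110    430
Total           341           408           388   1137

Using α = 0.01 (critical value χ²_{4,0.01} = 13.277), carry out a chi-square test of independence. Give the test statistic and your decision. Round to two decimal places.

Grand total N = 1137.
Expected counts (row total × column total / N):
  Line 1, No defect: 236×341/1137 = 70.779
  Line 1, Minor defect: 236×408/1137 = 84.686
  Line 1, Major defect: 236×388/1137 = 80.535
  Line 2, No defect: 471×341/1137 = 141.259
  Line 2, Minor defect: 471×408/1137 = 169.013
  Line 2, Major defect: 471×388/1137 = 160.728
  Line 3, No defect: 430×341/1137 = 128.962
  Line 3, Minor defect: 430×408/1137 = 154.301
  Line 3, Major defect: 430×388/1137 = 146.737
Contributions (O − E)²/E:
  (56 − 70.779)²/70.779 = 3.0859
  (35 − 84.686)²/84.686 = 29.1512
  (145 − 80.535)²/80.535 = 51.6016
  (172 − 141.259)²/141.259 = 6.6899
  (166 − 169.013)²/169.013 = 0.0537
  (133 − 160.728)²/160.728 = 4.7835
  (113 − 128.962)²/128.962 = 1.9757
  (207 − 154.301)²/154.301 = 17.9985
  (110 − 146.737)²/146.737 = 9.1975
χ² = 3.0859 + 29.1512 + 51.6016 + 6.6899 + 0.0537 + 4.7835 + 1.9757 + 17.9985 + 9.1975 = 124.54
df = (3−1)(3−1) = 4. Since 124.54 > 13.277, reject the null hypothesis of independence at α = 0.01.

124.54; reject H₀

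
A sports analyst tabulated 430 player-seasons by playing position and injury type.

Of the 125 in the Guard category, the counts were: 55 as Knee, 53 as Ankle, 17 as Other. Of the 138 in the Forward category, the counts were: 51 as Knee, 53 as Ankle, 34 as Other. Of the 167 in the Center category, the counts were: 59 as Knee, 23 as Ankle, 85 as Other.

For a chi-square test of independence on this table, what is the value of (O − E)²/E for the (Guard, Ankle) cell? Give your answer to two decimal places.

Row total (Guard) = 125; column total (Ankle) = 129; N = 430.
Expected count E = 125 × 129 / 430 = 37.500.
Contribution = (O − E)²/E = (53 − 37.500)² / 37.500 = 6.41.

6.41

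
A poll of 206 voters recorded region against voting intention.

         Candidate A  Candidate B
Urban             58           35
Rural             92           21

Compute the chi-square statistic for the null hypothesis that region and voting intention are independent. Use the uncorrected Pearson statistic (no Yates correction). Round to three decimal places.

9.353

Row totals: 93, 113. Column totals: 150, 56. Grand total N = 206.
Expected counts (row total × column total / N):
  Urban, Candidate A: 93×150/206 = 67.7184
  Urban, Candidate B: 93×56/206 = 25.2816
  Rural, Candidate A: 113×150/206 = 82.2816
  Rural, Candidate B: 113×56/206 = 30.7184
Contributions (O − E)²/E:
  (58 − 67.7184)²/67.7184 = 1.3947
  (35 − 25.2816)²/25.2816 = 3.7358
  (92 − 82.2816)²/82.2816 = 1.1479
  (21 − 30.7184)²/30.7184 = 3.0746
χ² = 1.3947 + 3.7358 + 1.1479 + 3.0746 = 9.353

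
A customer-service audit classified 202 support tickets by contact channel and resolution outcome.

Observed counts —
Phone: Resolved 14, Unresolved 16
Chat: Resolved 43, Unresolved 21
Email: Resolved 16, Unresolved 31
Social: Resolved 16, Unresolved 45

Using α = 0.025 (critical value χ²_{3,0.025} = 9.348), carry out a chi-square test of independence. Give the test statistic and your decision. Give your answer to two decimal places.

Row totals: 30, 64, 47, 61. Column totals: 89, 113. Grand total N = 202.
Expected counts (row total × column total / N):
  Phone, Resolved: 30×89/202 = 13.218
  Phone, Unresolved: 30×113/202 = 16.782
  Chat, Resolved: 64×89/202 = 28.198
  Chat, Unresolved: 64×113/202 = 35.802
  Email, Resolved: 47×89/202 = 20.708
  Email, Unresolved: 47×113/202 = 26.292
  Social, Resolved: 61×89/202 = 26.876
  Social, Unresolved: 61×113/202 = 34.124
Contributions (O − E)²/E:
  (14 − 13.218)²/13.218 = 0.0463
  (16 − 16.782)²/16.782 = 0.0364
  (43 − 28.198)²/28.198 = 7.7700
  (21 − 35.802)²/35.802 = 6.1197
  (16 − 20.708)²/20.708 = 1.0704
  (31 − 26.292)²/26.292 = 0.8430
  (16 − 26.876)²/26.876 = 4.4012
  (45 − 34.124)²/34.124 = 3.4664
χ² = 0.0463 + 0.0364 + 7.7700 + 6.1197 + 1.0704 + 0.8430 + 4.4012 + 3.4664 = 23.75
df = (4−1)(2−1) = 3. Since 23.75 > 9.348, reject the null hypothesis of independence at α = 0.025.

23.75; reject H₀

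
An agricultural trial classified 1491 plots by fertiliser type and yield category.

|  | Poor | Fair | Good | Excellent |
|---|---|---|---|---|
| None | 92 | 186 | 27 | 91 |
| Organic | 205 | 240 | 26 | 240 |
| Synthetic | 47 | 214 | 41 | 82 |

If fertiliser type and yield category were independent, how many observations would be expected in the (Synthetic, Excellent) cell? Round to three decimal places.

106.366

Row total (Synthetic) = 384; column total (Excellent) = 413; grand total N = 1491.
Expected count = (row total × column total) / N = 384 × 413 / 1491 = 106.366.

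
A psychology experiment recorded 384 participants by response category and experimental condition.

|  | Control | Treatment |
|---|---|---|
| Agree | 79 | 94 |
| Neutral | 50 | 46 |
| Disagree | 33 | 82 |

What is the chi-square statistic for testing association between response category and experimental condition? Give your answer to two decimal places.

Row totals: 173, 96, 115. Column totals: 162, 222. Grand total N = 384.
Expected counts (row total × column total / N):
  Agree, Control: 173×162/384 = 72.984
  Agree, Treatment: 173×222/384 = 100.016
  Neutral, Control: 96×162/384 = 40.500
  Neutral, Treatment: 96×222/384 = 55.500
  Disagree, Control: 115×162/384 = 48.516
  Disagree, Treatment: 115×222/384 = 66.484
Contributions (O − E)²/E:
  (79 − 72.984)²/72.984 = 0.4959
  (94 − 100.016)²/100.016 = 0.3619
  (50 − 40.500)²/40.500 = 2.2284
  (46 − 55.500)²/55.500 = 1.6261
  (33 − 48.516)²/48.516 = 4.9622
  (82 − 66.484)²/66.484 = 3.6211
χ² = 0.4959 + 0.3619 + 2.2284 + 1.6261 + 4.9622 + 3.6211 = 13.30

13.30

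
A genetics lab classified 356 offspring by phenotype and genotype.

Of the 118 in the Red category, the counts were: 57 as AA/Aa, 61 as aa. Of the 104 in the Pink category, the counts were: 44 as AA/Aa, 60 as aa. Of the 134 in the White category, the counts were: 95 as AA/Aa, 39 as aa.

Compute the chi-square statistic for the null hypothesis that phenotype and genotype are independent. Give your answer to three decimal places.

22.591

Row totals: 118, 104, 134. Column totals: 196, 160. Grand total N = 356.
Expected counts (row total × column total / N):
  Red, AA/Aa: 118×196/356 = 64.9663
  Red, aa: 118×160/356 = 53.0337
  Pink, AA/Aa: 104×196/356 = 57.2584
  Pink, aa: 104×160/356 = 46.7416
  White, AA/Aa: 134×196/356 = 73.7753
  White, aa: 134×160/356 = 60.2247
Contributions (O − E)²/E:
  (57 − 64.9663)²/64.9663 = 0.9768
  (61 − 53.0337)²/53.0337 = 1.1966
  (44 − 57.2584)²/57.2584 = 3.0700
  (60 − 46.7416)²/46.7416 = 3.7608
  (95 − 73.7753)²/73.7753 = 6.1062
  (39 − 60.2247)²/60.2247 = 7.4801
χ² = 0.9768 + 1.1966 + 3.0700 + 3.7608 + 6.1062 + 7.4801 = 22.591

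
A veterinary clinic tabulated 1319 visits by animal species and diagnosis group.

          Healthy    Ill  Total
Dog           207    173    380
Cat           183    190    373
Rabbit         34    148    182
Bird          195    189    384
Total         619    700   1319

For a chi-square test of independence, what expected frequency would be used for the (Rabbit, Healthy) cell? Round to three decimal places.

Row total (Rabbit) = 182; column total (Healthy) = 619; grand total N = 1319.
Expected count = (row total × column total) / N = 182 × 619 / 1319 = 85.412.

85.412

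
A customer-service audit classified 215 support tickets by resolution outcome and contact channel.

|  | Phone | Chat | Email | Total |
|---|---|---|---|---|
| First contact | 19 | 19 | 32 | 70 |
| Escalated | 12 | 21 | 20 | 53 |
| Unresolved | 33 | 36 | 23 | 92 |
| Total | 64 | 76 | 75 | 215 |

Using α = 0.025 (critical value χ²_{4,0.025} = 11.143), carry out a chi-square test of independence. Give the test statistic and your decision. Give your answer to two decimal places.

9.25; fail to reject H₀

Grand total N = 215.
Expected counts (row total × column total / N):
  First contact, Phone: 70×64/215 = 20.837
  First contact, Chat: 70×76/215 = 24.744
  First contact, Email: 70×75/215 = 24.419
  Escalated, Phone: 53×64/215 = 15.777
  Escalated, Chat: 53×76/215 = 18.735
  Escalated, Email: 53×75/215 = 18.488
  Unresolved, Phone: 92×64/215 = 27.386
  Unresolved, Chat: 92×76/215 = 32.521
  Unresolved, Email: 92×75/215 = 32.093
Contributions (O − E)²/E:
  (19 − 20.837)²/20.837 = 0.1620
  (19 − 24.744)²/24.744 = 1.3334
  (32 − 24.419)²/24.419 = 2.3536
  (12 − 15.777)²/15.777 = 0.9042
  (21 − 18.735)²/18.735 = 0.2738
  (20 − 18.488)²/18.488 = 0.1237
  (33 − 27.386)²/27.386 = 1.1508
  (36 − 32.521)²/32.521 = 0.3722
  (23 − 32.093)²/32.093 = 2.5763
χ² = 0.1620 + 1.3334 + 2.3536 + 0.9042 + 0.2738 + 0.1237 + 1.1508 + 0.3722 + 2.5763 = 9.25
df = (3−1)(3−1) = 4. Since 9.25 < 11.143, fail to reject the null hypothesis of independence at α = 0.025.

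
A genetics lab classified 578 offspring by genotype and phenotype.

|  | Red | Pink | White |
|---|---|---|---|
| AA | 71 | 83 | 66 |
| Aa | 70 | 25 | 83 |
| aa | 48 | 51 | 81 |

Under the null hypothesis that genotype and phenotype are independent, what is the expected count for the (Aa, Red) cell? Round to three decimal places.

Row total (Aa) = 178; column total (Red) = 189; grand total N = 578.
Expected count = (row total × column total) / N = 178 × 189 / 578 = 58.204.

58.204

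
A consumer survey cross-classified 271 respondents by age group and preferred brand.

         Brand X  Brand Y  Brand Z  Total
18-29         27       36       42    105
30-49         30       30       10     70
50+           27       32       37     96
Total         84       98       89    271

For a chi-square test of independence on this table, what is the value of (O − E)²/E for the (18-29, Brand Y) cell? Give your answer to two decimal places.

Row total (18-29) = 105; column total (Brand Y) = 98; N = 271.
Expected count E = 105 × 98 / 271 = 37.970.
Contribution = (O − E)²/E = (36 − 37.970)² / 37.970 = 0.10.

0.10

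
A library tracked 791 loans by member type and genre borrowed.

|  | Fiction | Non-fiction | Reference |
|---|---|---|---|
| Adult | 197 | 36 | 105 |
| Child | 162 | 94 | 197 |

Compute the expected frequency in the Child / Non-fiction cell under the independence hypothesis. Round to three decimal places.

Row total (Child) = 453; column total (Non-fiction) = 130; grand total N = 791.
Expected count = (row total × column total) / N = 453 × 130 / 791 = 74.450.

74.450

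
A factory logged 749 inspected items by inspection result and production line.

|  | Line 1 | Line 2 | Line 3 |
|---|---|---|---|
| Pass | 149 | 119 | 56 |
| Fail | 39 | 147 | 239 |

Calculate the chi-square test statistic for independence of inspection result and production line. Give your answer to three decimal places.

170.308

Row totals: 324, 425. Column totals: 188, 266, 295. Grand total N = 749.
Expected counts (row total × column total / N):
  Pass, Line 1: 324×188/749 = 81.324433
  Pass, Line 2: 324×266/749 = 115.065421
  Pass, Line 3: 324×295/749 = 127.610147
  Fail, Line 1: 425×188/749 = 106.675567
  Fail, Line 2: 425×266/749 = 150.934579
  Fail, Line 3: 425×295/749 = 167.389853
Contributions (O − E)²/E:
  (149 − 81.324433)²/81.324433 = 56.3174
  (119 − 115.065421)²/115.065421 = 0.1345
  (56 − 127.610147)²/127.610147 = 40.1850
  (39 − 106.675567)²/106.675567 = 42.9338
  (147 − 150.934579)²/150.934579 = 0.1026
  (239 − 167.389853)²/167.389853 = 30.6351
χ² = 56.3174 + 0.1345 + 40.1850 + 42.9338 + 0.1026 + 30.6351 = 170.308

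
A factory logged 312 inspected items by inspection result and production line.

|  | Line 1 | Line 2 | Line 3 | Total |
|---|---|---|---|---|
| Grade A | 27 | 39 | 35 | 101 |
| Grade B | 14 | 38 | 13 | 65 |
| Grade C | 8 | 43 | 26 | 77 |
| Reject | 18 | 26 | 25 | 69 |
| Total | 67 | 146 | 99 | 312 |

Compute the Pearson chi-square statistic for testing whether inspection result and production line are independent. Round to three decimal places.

15.929

Grand total N = 312.
Expected counts (row total × column total / N):
  Grade A, Line 1: 101×67/312 = 21.6891
  Grade A, Line 2: 101×146/312 = 47.2628
  Grade A, Line 3: 101×99/312 = 32.0481
  Grade B, Line 1: 65×67/312 = 13.9583
  Grade B, Line 2: 65×146/312 = 30.4167
  Grade B, Line 3: 65×99/312 = 20.6250
  Grade C, Line 1: 77×67/312 = 16.5353
  Grade C, Line 2: 77×146/312 = 36.0321
  Grade C, Line 3: 77×99/312 = 24.4327
  Reject, Line 1: 69×67/312 = 14.8173
  Reject, Line 2: 69×146/312 = 32.2885
  Reject, Line 3: 69×99/312 = 21.8942
Contributions (O − E)²/E:
  (27 − 21.6891)²/21.6891 = 1.3005
  (39 − 47.2628)²/47.2628 = 1.4446
  (35 − 32.0481)²/32.0481 = 0.2719
  (14 − 13.9583)²/13.9583 = 0.0001
  (38 − 30.4167)²/30.4167 = 1.8906
  (13 − 20.6250)²/20.6250 = 2.8189
  (8 − 16.5353)²/16.5353 = 4.4058
  (43 − 36.0321)²/36.0321 = 1.3475
  (26 − 24.4327)²/24.4327 = 0.1005
  (18 − 14.8173)²/14.8173 = 0.6836
  (26 − 32.2885)²/32.2885 = 1.2247
  (25 − 21.8942)²/21.8942 = 0.4406
χ² = 1.3005 + 1.4446 + 0.2719 + 0.0001 + 1.8906 + 2.8189 + 4.4058 + 1.3475 + 0.1005 + 0.6836 + 1.2247 + 0.4406 = 15.929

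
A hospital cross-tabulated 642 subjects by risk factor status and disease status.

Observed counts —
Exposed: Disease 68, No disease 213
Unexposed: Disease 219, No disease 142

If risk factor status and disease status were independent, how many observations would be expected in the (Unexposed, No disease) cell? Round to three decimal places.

199.618

Row total (Unexposed) = 361; column total (No disease) = 355; grand total N = 642.
Expected count = (row total × column total) / N = 361 × 355 / 642 = 199.618.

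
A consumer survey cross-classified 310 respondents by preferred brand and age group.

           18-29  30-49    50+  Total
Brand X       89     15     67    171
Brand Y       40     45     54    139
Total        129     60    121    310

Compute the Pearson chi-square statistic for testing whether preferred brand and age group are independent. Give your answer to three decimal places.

32.047

Grand total N = 310.
Expected counts (row total × column total / N):
  Brand X, 18-29: 171×129/310 = 71.1581
  Brand X, 30-49: 171×60/310 = 33.0968
  Brand X, 50+: 171×121/310 = 66.7452
  Brand Y, 18-29: 139×129/310 = 57.8419
  Brand Y, 30-49: 139×60/310 = 26.9032
  Brand Y, 50+: 139×121/310 = 54.2548
Contributions (O − E)²/E:
  (89 − 71.1581)²/71.1581 = 4.4736
  (15 − 33.0968)²/33.0968 = 9.8950
  (67 − 66.7452)²/66.7452 = 0.0010
  (40 − 57.8419)²/57.8419 = 5.5035
  (45 − 26.9032)²/26.9032 = 12.1731
  (54 − 54.2548)²/54.2548 = 0.0012
χ² = 4.4736 + 9.8950 + 0.0010 + 5.5035 + 12.1731 + 0.0012 = 32.047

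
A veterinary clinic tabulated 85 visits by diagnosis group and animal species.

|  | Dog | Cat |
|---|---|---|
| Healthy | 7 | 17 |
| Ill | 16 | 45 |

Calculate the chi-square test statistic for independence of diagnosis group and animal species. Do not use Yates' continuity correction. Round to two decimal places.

Row totals: 24, 61. Column totals: 23, 62. Grand total N = 85.
Expected counts (row total × column total / N):
  Healthy, Dog: 24×23/85 = 6.494
  Healthy, Cat: 24×62/85 = 17.506
  Ill, Dog: 61×23/85 = 16.506
  Ill, Cat: 61×62/85 = 44.494
Contributions (O − E)²/E:
  (7 − 6.494)²/6.494 = 0.0394
  (17 − 17.506)²/17.506 = 0.0146
  (16 − 16.506)²/16.506 = 0.0155
  (45 − 44.494)²/44.494 = 0.0058
χ² = 0.0394 + 0.0146 + 0.0155 + 0.0058 = 0.08

0.08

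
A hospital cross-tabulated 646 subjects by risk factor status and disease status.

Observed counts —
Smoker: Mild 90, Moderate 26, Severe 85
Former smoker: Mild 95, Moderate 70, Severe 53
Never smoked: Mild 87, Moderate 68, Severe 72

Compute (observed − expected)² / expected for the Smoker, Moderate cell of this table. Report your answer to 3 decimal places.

Row total (Smoker) = 201; column total (Moderate) = 164; N = 646.
Expected count E = 201 × 164 / 646 = 51.02786.
Contribution = (O − E)²/E = (26 − 51.02786)² / 51.02786 = 12.276.

12.276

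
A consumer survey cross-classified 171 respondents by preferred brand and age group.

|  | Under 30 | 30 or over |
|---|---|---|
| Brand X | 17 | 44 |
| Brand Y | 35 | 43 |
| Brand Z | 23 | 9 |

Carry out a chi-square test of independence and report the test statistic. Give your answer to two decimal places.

Row totals: 61, 78, 32. Column totals: 75, 96. Grand total N = 171.
Expected counts (row total × column total / N):
  Brand X, Under 30: 61×75/171 = 26.754
  Brand X, 30 or over: 61×96/171 = 34.246
  Brand Y, Under 30: 78×75/171 = 34.211
  Brand Y, 30 or over: 78×96/171 = 43.789
  Brand Z, Under 30: 32×75/171 = 14.035
  Brand Z, 30 or over: 32×96/171 = 17.965
Contributions (O − E)²/E:
  (17 − 26.754)²/26.754 = 3.5561
  (44 − 34.246)²/34.246 = 2.7781
  (35 − 34.211)²/34.211 = 0.0182
  (43 − 43.789)²/43.789 = 0.0142
  (23 − 14.035)²/14.035 = 5.7265
  (9 − 17.965)²/17.965 = 4.4738
χ² = 3.5561 + 2.7781 + 0.0182 + 0.0142 + 5.7265 + 4.4738 = 16.57

16.57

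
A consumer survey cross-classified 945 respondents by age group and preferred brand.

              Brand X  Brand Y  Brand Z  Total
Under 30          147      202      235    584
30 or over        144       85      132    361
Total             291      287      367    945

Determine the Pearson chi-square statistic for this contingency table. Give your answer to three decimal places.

25.428

Grand total N = 945.
Expected counts (row total × column total / N):
  Under 30, Brand X: 584×291/945 = 179.8349
  Under 30, Brand Y: 584×287/945 = 177.3630
  Under 30, Brand Z: 584×367/945 = 226.8021
  30 or over, Brand X: 361×291/945 = 111.1651
  30 or over, Brand Y: 361×287/945 = 109.6370
  30 or over, Brand Z: 361×367/945 = 140.1979
Contributions (O − E)²/E:
  (147 − 179.8349)²/179.8349 = 5.9951
  (202 − 177.3630)²/177.3630 = 3.4223
  (235 − 226.8021)²/226.8021 = 0.2963
  (144 − 111.1651)²/111.1651 = 9.6985
  (85 − 109.6370)²/109.6370 = 5.5363
  (132 − 140.1979)²/140.1979 = 0.4794
χ² = 5.9951 + 3.4223 + 0.2963 + 9.6985 + 5.5363 + 0.4794 = 25.428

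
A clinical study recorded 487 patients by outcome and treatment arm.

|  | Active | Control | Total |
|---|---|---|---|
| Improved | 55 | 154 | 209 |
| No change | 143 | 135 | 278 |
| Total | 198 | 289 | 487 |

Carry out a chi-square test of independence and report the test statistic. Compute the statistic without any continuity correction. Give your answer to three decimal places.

Grand total N = 487.
Expected counts (row total × column total / N):
  Improved, Active: 209×198/487 = 84.9733
  Improved, Control: 209×289/487 = 124.0267
  No change, Active: 278×198/487 = 113.0267
  No change, Control: 278×289/487 = 164.9733
Contributions (O − E)²/E:
  (55 − 84.9733)²/84.9733 = 10.5727
  (154 − 124.0267)²/124.0267 = 7.2436
  (143 − 113.0267)²/113.0267 = 7.9486
  (135 − 164.9733)²/164.9733 = 5.4457
χ² = 10.5727 + 7.2436 + 7.9486 + 5.4457 = 31.211

31.211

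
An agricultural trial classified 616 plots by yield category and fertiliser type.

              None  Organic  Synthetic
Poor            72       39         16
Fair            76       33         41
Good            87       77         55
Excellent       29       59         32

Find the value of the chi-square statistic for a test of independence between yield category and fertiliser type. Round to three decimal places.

Row totals: 127, 150, 219, 120. Column totals: 264, 208, 144. Grand total N = 616.
Expected counts (row total × column total / N):
  Poor, None: 127×264/616 = 54.4286
  Poor, Organic: 127×208/616 = 42.8831
  Poor, Synthetic: 127×144/616 = 29.6883
  Fair, None: 150×264/616 = 64.2857
  Fair, Organic: 150×208/616 = 50.6494
  Fair, Synthetic: 150×144/616 = 35.0649
  Good, None: 219×264/616 = 93.8571
  Good, Organic: 219×208/616 = 73.9481
  Good, Synthetic: 219×144/616 = 51.1948
  Excellent, None: 120×264/616 = 51.4286
  Excellent, Organic: 120×208/616 = 40.5195
  Excellent, Synthetic: 120×144/616 = 28.0519
Contributions (O − E)²/E:
  (72 − 54.4286)²/54.4286 = 5.6726
  (39 − 42.8831)²/42.8831 = 0.3516
  (16 − 29.6883)²/29.6883 = 6.3112
  (76 − 64.2857)²/64.2857 = 2.1346
  (33 − 50.6494)²/50.6494 = 6.1501
  (41 − 35.0649)²/35.0649 = 1.0046
  (87 − 93.8571)²/93.8571 = 0.5010
  (77 − 73.9481)²/73.9481 = 0.1260
  (55 − 51.1948)²/51.1948 = 0.2828
  (29 − 51.4286)²/51.4286 = 9.7814
  (59 − 40.5195)²/40.5195 = 8.4288
  (32 − 28.0519)²/28.0519 = 0.5557
χ² = 5.6726 + 0.3516 + 6.3112 + 2.1346 + 6.1501 + 1.0046 + 0.5010 + 0.1260 + 0.2828 + 9.7814 + 8.4288 + 0.5557 = 41.300

41.300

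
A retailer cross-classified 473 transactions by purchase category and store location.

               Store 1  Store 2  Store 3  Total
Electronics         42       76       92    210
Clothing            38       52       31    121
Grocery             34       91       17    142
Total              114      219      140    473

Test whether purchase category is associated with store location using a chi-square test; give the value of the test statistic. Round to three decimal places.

48.652

Grand total N = 473.
Expected counts (row total × column total / N):
  Electronics, Store 1: 210×114/473 = 50.6131
  Electronics, Store 2: 210×219/473 = 97.2304
  Electronics, Store 3: 210×140/473 = 62.1564
  Clothing, Store 1: 121×114/473 = 29.1628
  Clothing, Store 2: 121×219/473 = 56.0233
  Clothing, Store 3: 121×140/473 = 35.8140
  Grocery, Store 1: 142×114/473 = 34.2241
  Grocery, Store 2: 142×219/473 = 65.7463
  Grocery, Store 3: 142×140/473 = 42.0296
Contributions (O − E)²/E:
  (42 − 50.6131)²/50.6131 = 1.4657
  (76 − 97.2304)²/97.2304 = 4.6357
  (92 − 62.1564)²/62.1564 = 14.3290
  (38 − 29.1628)²/29.1628 = 2.6779
  (52 − 56.0233)²/56.0233 = 0.2889
  (31 − 35.8140)²/35.8140 = 0.6471
  (34 − 34.2241)²/34.2241 = 0.0015
  (91 − 65.7463)²/65.7463 = 9.7002
  (17 − 42.0296)²/42.0296 = 14.9057
χ² = 1.4657 + 4.6357 + 14.3290 + 2.6779 + 0.2889 + 0.6471 + 0.0015 + 9.7002 + 14.9057 = 48.652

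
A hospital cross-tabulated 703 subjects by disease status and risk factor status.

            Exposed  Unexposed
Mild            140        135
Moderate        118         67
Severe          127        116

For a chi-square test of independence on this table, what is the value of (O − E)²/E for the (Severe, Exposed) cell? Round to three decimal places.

Row total (Severe) = 243; column total (Exposed) = 385; N = 703.
Expected count E = 243 × 385 / 703 = 133.0797.
Contribution = (O − E)²/E = (127 − 133.0797)² / 133.0797 = 0.278.

0.278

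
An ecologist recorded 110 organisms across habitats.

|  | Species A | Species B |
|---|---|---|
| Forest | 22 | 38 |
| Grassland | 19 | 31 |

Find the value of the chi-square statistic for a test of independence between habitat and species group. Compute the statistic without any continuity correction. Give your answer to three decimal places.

0.021

Row totals: 60, 50. Column totals: 41, 69. Grand total N = 110.
Expected counts (row total × column total / N):
  Forest, Species A: 60×41/110 = 22.3636
  Forest, Species B: 60×69/110 = 37.6364
  Grassland, Species A: 50×41/110 = 18.6364
  Grassland, Species B: 50×69/110 = 31.3636
Contributions (O − E)²/E:
  (22 − 22.3636)²/22.3636 = 0.0059
  (38 − 37.6364)²/37.6364 = 0.0035
  (19 − 18.6364)²/18.6364 = 0.0071
  (31 − 31.3636)²/31.3636 = 0.0042
χ² = 0.0059 + 0.0035 + 0.0071 + 0.0042 = 0.021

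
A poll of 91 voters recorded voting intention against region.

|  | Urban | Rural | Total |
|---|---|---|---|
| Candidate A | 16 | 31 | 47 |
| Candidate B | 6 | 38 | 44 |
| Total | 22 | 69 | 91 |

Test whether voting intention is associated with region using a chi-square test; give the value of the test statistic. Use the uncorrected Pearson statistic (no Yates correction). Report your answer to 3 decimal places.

5.162

Grand total N = 91.
Expected counts (row total × column total / N):
  Candidate A, Urban: 47×22/91 = 11.36264
  Candidate A, Rural: 47×69/91 = 35.63736
  Candidate B, Urban: 44×22/91 = 10.63736
  Candidate B, Rural: 44×69/91 = 33.36264
Contributions (O − E)²/E:
  (16 − 11.36264)²/11.36264 = 1.8926
  (31 − 35.63736)²/35.63736 = 0.6034
  (6 − 10.63736)²/10.63736 = 2.0217
  (38 − 33.36264)²/33.36264 = 0.6446
χ² = 1.8926 + 0.6034 + 2.0217 + 0.6446 = 5.162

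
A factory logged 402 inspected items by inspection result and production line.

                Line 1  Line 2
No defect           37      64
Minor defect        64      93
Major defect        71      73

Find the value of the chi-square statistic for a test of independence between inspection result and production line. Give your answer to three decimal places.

4.324

Row totals: 101, 157, 144. Column totals: 172, 230. Grand total N = 402.
Expected counts (row total × column total / N):
  No defect, Line 1: 101×172/402 = 43.21393
  No defect, Line 2: 101×230/402 = 57.78607
  Minor defect, Line 1: 157×172/402 = 67.17413
  Minor defect, Line 2: 157×230/402 = 89.82587
  Major defect, Line 1: 144×172/402 = 61.61194
  Major defect, Line 2: 144×230/402 = 82.38806
Contributions (O − E)²/E:
  (37 − 43.21393)²/43.21393 = 0.8935
  (64 − 57.78607)²/57.78607 = 0.6682
  (64 − 67.17413)²/67.17413 = 0.1500
  (93 − 89.82587)²/89.82587 = 0.1122
  (71 − 61.61194)²/61.61194 = 1.4305
  (73 − 82.38806)²/82.38806 = 1.0698
χ² = 0.8935 + 0.6682 + 0.1500 + 0.1122 + 1.4305 + 1.0698 = 4.324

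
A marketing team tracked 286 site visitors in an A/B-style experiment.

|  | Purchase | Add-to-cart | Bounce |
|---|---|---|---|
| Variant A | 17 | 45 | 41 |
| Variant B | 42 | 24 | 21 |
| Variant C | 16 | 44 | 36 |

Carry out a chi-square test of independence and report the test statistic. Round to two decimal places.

Row totals: 103, 87, 96. Column totals: 75, 113, 98. Grand total N = 286.
Expected counts (row total × column total / N):
  Variant A, Purchase: 103×75/286 = 27.010
  Variant A, Add-to-cart: 103×113/286 = 40.696
  Variant A, Bounce: 103×98/286 = 35.294
  Variant B, Purchase: 87×75/286 = 22.815
  Variant B, Add-to-cart: 87×113/286 = 34.374
  Variant B, Bounce: 87×98/286 = 29.811
  Variant C, Purchase: 96×75/286 = 25.175
  Variant C, Add-to-cart: 96×113/286 = 37.930
  Variant C, Bounce: 96×98/286 = 32.895
Contributions (O − E)²/E:
  (17 − 27.010)²/27.010 = 3.7097
  (45 − 40.696)²/40.696 = 0.4552
  (41 − 35.294)²/35.294 = 0.9225
  (42 − 22.815)²/22.815 = 16.1326
  (24 − 34.374)²/34.374 = 3.1309
  (21 − 29.811)²/29.811 = 2.6042
  (16 − 25.175)²/25.175 = 3.3438
  (44 − 37.930)²/37.930 = 0.9714
  (36 − 32.895)²/32.895 = 0.2931
χ² = 3.7097 + 0.4552 + 0.9225 + 16.1326 + 3.1309 + 2.6042 + 3.3438 + 0.9714 + 0.2931 = 31.56

31.56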